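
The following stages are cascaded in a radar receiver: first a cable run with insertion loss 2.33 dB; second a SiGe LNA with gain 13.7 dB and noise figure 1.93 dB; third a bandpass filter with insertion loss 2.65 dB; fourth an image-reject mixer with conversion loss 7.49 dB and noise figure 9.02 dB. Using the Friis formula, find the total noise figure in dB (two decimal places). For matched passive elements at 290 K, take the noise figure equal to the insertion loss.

Convert to linear (a loss of L dB is a gain of −L dB): F_i = 10^(NF_i/10), G_i = 10^(G_i,dB/10)
  Stage 1: F_1 = 10^(2.33/10) = 1.710, G_1 = 10^(−2.33/10) = 0.5848
  Stage 2: F_2 = 10^(1.93/10) = 1.560, G_2 = 10^(13.7/10) = 23.44
  Stage 3: F_3 = 10^(2.65/10) = 1.841, G_3 = 10^(−2.65/10) = 0.5433
  Stage 4: F_4 = 10^(9.02/10) = 7.980, G_4 = 10^(−7.49/10) = 0.1782
Friis cascade:
  F = 1.710 + (1.560 − 1)/0.5848 + (1.841 − 1)/13.71 + (7.980 − 1)/7.447 = 3.665
NF = 10 log₁₀(3.665) = 5.64 dB

5.64 dB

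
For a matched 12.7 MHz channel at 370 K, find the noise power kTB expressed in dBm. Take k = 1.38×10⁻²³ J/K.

−101.9 dBm

P_n = kTB = 1.38×10⁻²³ × 370 × 1.27×10⁷ = 6.48×10⁻¹⁴ W
In dBm: 10 log₁₀(6.48×10⁻¹⁴ / 10⁻³) = −101.9 dBm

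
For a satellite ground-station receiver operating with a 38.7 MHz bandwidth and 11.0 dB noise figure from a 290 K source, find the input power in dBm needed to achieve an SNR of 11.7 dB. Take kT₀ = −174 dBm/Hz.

Sensitivity = −174 + 10 log₁₀(B) + NF + SNR_min
= −174 + 75.88 + 11.0 + 11.7
= −75.42 dBm → −75.4 dBm

−75.4 dBm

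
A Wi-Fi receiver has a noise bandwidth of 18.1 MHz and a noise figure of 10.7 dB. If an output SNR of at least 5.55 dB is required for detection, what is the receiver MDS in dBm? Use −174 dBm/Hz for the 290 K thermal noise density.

Sensitivity = −174 + 10 log₁₀(B) + NF + SNR_min
= −174 + 72.58 + 10.7 + 5.55
= −85.17 dBm → −85.2 dBm

−85.2 dBm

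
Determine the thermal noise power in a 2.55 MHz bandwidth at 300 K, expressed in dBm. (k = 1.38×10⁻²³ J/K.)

−109.8 dBm

P_n = kTB = 1.38×10⁻²³ × 300 × 2.55×10⁶ = 1.06×10⁻¹⁴ W
In dBm: 10 log₁₀(1.06×10⁻¹⁴ / 10⁻³) = −109.8 dBm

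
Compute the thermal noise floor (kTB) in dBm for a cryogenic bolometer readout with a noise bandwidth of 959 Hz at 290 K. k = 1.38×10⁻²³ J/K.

P_n = kTB = 1.38×10⁻²³ × 290 × 9.59×10² = 3.84×10⁻¹⁸ W
In dBm: 10 log₁₀(3.84×10⁻¹⁸ / 10⁻³) = −144.2 dBm

−144.2 dBm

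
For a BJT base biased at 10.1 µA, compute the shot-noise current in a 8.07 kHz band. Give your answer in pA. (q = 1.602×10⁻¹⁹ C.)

162 pA

I_n = √(2qI·B)
2qI·B = 2 × 1.602×10⁻¹⁹ × 1.01×10⁻⁵ × 8.07×10³ = 2.61×10⁻²⁰ A²
I_n = √(2.61×10⁻²⁰) = 1.62×10⁻¹⁰ A = 162 pA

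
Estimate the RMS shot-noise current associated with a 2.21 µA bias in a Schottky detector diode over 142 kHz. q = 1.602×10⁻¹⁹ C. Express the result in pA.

I_n = √(2qI·B)
2qI·B = 2 × 1.602×10⁻¹⁹ × 2.21×10⁻⁶ × 1.42×10⁵ = 1.01×10⁻¹⁹ A²
I_n = √(1.01×10⁻¹⁹) = 3.17×10⁻¹⁰ A = 317 pA

317 pA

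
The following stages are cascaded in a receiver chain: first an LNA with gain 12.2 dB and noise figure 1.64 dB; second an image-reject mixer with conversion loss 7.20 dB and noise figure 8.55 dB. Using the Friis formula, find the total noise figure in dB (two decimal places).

2.62 dB

Convert to linear (a loss of L dB is a gain of −L dB): F_i = 10^(NF_i/10), G_i = 10^(G_i,dB/10)
  Stage 1: F_1 = 10^(1.64/10) = 1.459, G_1 = 10^(12.2/10) = 16.60
  Stage 2: F_2 = 10^(8.55/10) = 7.161, G_2 = 10^(−7.20/10) = 0.1905
Friis cascade:
  F = 1.459 + (7.161 − 1)/16.60 = 1.830
NF = 10 log₁₀(1.830) = 2.62 dB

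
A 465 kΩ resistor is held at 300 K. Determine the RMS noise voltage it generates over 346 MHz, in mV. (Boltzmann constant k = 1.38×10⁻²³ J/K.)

V_n = √(4kTRB)
4kTRB = 4 × 1.38×10⁻²³ × 300 × 4.65×10⁵ × 3.46×10⁸ = 2.66×10⁻⁶ V²
V_n = √(2.66×10⁻⁶) = 1.63×10⁻³ V = 1.63 mV

1.63 mV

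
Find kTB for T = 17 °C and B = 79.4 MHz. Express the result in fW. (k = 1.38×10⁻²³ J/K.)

318 fW

T = 17 °C + 273.15 = 290.15 K
P_n = kTB = 1.38×10⁻²³ × 290.15 × 7.94×10⁷ = 3.18×10⁻¹³ W = 318 fW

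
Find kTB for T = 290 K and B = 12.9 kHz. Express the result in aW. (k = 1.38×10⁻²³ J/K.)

51.6 aW

P_n = kTB = 1.38×10⁻²³ × 290 × 1.29×10⁴ = 5.16×10⁻¹⁷ W = 51.6 aW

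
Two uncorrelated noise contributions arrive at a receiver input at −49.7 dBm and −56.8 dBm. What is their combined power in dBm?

−48.9 dBm

Convert to linear, add, convert back:
P₁ = 1.07×10⁻⁸ W, P₂ = 2.09×10⁻⁹ W
P_tot = 1.28×10⁻⁸ W → 10 log₁₀(P_tot / 10⁻³) = −48.9 dBm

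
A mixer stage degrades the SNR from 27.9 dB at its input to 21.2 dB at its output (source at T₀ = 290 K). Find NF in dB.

NF (dB) = SNR_in(dB) − SNR_out(dB) when the source is at T₀
NF = 27.9 − 21.2 = 6.7 dB

6.7 dB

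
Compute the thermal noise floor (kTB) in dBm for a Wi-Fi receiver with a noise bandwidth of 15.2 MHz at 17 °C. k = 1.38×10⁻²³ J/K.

T = 17 °C + 273.15 = 290.15 K
P_n = kTB = 1.38×10⁻²³ × 290.15 × 1.52×10⁷ = 6.09×10⁻¹⁴ W
In dBm: 10 log₁₀(6.09×10⁻¹⁴ / 10⁻³) = −102.2 dBm

−102.2 dBm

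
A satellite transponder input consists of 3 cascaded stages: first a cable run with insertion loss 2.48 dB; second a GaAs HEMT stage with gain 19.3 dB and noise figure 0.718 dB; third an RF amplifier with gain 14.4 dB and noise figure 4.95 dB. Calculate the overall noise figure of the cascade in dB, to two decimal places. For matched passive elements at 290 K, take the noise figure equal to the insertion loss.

Convert to linear (a loss of L dB is a gain of −L dB): F_i = 10^(NF_i/10), G_i = 10^(G_i,dB/10)
  Stage 1: F_1 = 10^(2.48/10) = 1.770, G_1 = 10^(−2.48/10) = 0.5649
  Stage 2: F_2 = 10^(0.718/10) = 1.180, G_2 = 10^(19.3/10) = 85.11
  Stage 3: F_3 = 10^(4.95/10) = 3.126, G_3 = 10^(14.4/10) = 27.54
Friis cascade:
  F = 1.770 + (1.180 − 1)/0.5649 + (3.126 − 1)/48.08 = 2.133
NF = 10 log₁₀(2.133) = 3.29 dB

3.29 dB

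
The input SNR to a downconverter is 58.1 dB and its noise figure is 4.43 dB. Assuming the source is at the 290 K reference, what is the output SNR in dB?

53.67 dB

By definition F = SNR_in/SNR_out, so in dB: SNR_out = SNR_in − NF
SNR_out = 58.1 − 4.43 = 53.67 dB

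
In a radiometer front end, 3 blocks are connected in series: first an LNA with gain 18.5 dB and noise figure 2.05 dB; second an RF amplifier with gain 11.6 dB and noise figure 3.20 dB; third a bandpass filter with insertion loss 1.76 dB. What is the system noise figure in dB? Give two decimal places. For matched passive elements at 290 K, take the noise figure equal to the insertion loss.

Convert to linear (a loss of L dB is a gain of −L dB): F_i = 10^(NF_i/10), G_i = 10^(G_i,dB/10)
  Stage 1: F_1 = 10^(2.05/10) = 1.603, G_1 = 10^(18.5/10) = 70.79
  Stage 2: F_2 = 10^(3.20/10) = 2.089, G_2 = 10^(11.6/10) = 14.45
  Stage 3: F_3 = 10^(1.76/10) = 1.500, G_3 = 10^(−1.76/10) = 0.6668
Friis cascade:
  F = 1.603 + (2.089 − 1)/70.79 + (1.500 − 1)/1023 = 1.619
NF = 10 log₁₀(1.619) = 2.09 dB

2.09 dB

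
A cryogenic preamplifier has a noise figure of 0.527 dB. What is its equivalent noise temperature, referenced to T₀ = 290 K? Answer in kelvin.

37.4 K

F = 10^(0.527/10) = 1.12902
T_e = (F − 1)·T₀ = (1.12902 − 1) × 290 = 37.4 K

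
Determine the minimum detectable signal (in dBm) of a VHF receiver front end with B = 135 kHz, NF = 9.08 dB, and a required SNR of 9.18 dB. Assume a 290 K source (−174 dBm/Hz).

−104.4 dBm

Sensitivity = −174 + 10 log₁₀(B) + NF + SNR_min
= −174 + 51.3 + 9.08 + 9.18
= −104.44 dBm → −104.4 dBm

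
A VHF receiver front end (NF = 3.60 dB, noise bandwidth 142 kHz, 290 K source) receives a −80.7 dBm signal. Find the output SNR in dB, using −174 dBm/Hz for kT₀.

Noise floor: N = −174 + 10 log₁₀(B) + NF
10 log₁₀(1.42×10⁵) = 51.52 dB
N = −174 + 51.52 + 3.60 = −118.88 dBm
SNR = P_sig − N = −80.7 − (−118.88) = 38.18 dB → 38.2 dB

38.2 dB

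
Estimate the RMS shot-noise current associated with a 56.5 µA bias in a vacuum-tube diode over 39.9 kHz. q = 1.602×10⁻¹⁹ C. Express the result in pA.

I_n = √(2qI·B)
2qI·B = 2 × 1.602×10⁻¹⁹ × 5.65×10⁻⁵ × 3.99×10⁴ = 7.22×10⁻¹⁹ A²
I_n = √(7.22×10⁻¹⁹) = 8.50×10⁻¹⁰ A = 850 pA

850 pA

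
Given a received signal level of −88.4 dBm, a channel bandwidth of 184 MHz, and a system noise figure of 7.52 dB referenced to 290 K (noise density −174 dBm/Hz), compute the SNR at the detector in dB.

Noise floor: N = −174 + 10 log₁₀(B) + NF
10 log₁₀(1.84×10⁸) = 82.65 dB
N = −174 + 82.65 + 7.52 = −83.83 dBm
SNR = P_sig − N = −88.4 − (−83.83) = −4.57 dB → −4.6 dB

−4.6 dB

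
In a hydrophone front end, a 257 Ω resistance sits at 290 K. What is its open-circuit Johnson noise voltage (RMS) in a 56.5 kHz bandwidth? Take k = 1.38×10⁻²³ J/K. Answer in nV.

V_n = √(4kTRB)
4kTRB = 4 × 1.38×10⁻²³ × 290 × 2.57×10² × 5.65×10⁴ = 2.32×10⁻¹³ V²
V_n = √(2.32×10⁻¹³) = 4.82×10⁻⁷ V = 482 nV

482 nV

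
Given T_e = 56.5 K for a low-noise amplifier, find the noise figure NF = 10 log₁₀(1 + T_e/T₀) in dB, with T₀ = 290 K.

0.773 dB

F = 1 + T_e/T₀ = 1 + 56.5/290 = 1.19483
NF = 10 log₁₀(1.19483) = 0.773 dB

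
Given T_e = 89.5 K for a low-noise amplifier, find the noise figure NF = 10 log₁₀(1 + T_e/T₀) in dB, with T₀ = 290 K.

1.17 dB

F = 1 + T_e/T₀ = 1 + 89.5/290 = 1.30862
NF = 10 log₁₀(1.30862) = 1.17 dB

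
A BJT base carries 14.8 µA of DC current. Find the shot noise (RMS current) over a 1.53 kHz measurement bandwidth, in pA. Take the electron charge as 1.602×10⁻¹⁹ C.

I_n = √(2qI·B)
2qI·B = 2 × 1.602×10⁻¹⁹ × 1.48×10⁻⁵ × 1.53×10³ = 7.26×10⁻²¹ A²
I_n = √(7.26×10⁻²¹) = 8.52×10⁻¹¹ A = 85.2 pA

85.2 pA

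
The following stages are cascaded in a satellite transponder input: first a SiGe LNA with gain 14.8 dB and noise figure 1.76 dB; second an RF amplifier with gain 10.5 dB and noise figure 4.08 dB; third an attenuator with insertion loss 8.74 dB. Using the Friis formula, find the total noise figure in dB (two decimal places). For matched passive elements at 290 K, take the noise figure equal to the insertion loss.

Convert to linear (a loss of L dB is a gain of −L dB): F_i = 10^(NF_i/10), G_i = 10^(G_i,dB/10)
  Stage 1: F_1 = 10^(1.76/10) = 1.500, G_1 = 10^(14.8/10) = 30.20
  Stage 2: F_2 = 10^(4.08/10) = 2.559, G_2 = 10^(10.5/10) = 11.22
  Stage 3: F_3 = 10^(8.74/10) = 7.482, G_3 = 10^(−8.74/10) = 0.1337
Friis cascade:
  F = 1.500 + (2.559 − 1)/30.20 + (7.482 − 1)/338.8 = 1.570
NF = 10 log₁₀(1.570) = 1.96 dB

1.96 dB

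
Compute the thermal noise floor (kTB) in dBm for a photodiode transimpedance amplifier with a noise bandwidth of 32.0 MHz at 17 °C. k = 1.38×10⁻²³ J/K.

−98.9 dBm

T = 17 °C + 273.15 = 290.15 K
P_n = kTB = 1.38×10⁻²³ × 290.15 × 3.20×10⁷ = 1.28×10⁻¹³ W
In dBm: 10 log₁₀(1.28×10⁻¹³ / 10⁻³) = −98.9 dBm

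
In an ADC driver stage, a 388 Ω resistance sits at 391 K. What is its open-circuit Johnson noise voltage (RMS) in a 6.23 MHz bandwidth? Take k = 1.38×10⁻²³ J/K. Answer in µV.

V_n = √(4kTRB)
4kTRB = 4 × 1.38×10⁻²³ × 391 × 3.88×10² × 6.23×10⁶ = 5.22×10⁻¹¹ V²
V_n = √(5.22×10⁻¹¹) = 7.22×10⁻⁶ V = 7.22 µV

7.22 µV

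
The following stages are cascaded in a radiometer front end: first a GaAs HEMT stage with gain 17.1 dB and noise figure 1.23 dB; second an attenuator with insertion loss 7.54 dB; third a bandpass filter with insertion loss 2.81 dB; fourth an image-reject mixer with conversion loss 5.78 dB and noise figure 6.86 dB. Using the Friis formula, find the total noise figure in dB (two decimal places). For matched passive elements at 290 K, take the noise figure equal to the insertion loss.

Convert to linear (a loss of L dB is a gain of −L dB): F_i = 10^(NF_i/10), G_i = 10^(G_i,dB/10)
  Stage 1: F_1 = 10^(1.23/10) = 1.327, G_1 = 10^(17.1/10) = 51.29
  Stage 2: F_2 = 10^(7.54/10) = 5.675, G_2 = 10^(−7.54/10) = 0.1762
  Stage 3: F_3 = 10^(2.81/10) = 1.910, G_3 = 10^(−2.81/10) = 0.5236
  Stage 4: F_4 = 10^(6.86/10) = 4.853, G_4 = 10^(−5.78/10) = 0.2642
Friis cascade:
  F = 1.327 + (5.675 − 1)/51.29 + (1.910 − 1)/9.036 + (4.853 − 1)/4.732 = 2.334
NF = 10 log₁₀(2.334) = 3.68 dB

3.68 dB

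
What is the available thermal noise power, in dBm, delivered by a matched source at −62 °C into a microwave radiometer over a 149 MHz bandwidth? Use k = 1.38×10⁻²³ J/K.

−93.6 dBm

T = −62 °C + 273.15 = 211.15 K
P_n = kTB = 1.38×10⁻²³ × 211.15 × 1.49×10⁸ = 4.34×10⁻¹³ W
In dBm: 10 log₁₀(4.34×10⁻¹³ / 10⁻³) = −93.6 dBm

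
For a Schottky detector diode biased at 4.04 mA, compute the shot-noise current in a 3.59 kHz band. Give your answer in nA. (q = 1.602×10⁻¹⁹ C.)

I_n = √(2qI·B)
2qI·B = 2 × 1.602×10⁻¹⁹ × 4.04×10⁻³ × 3.59×10³ = 4.65×10⁻¹⁸ A²
I_n = √(4.65×10⁻¹⁸) = 2.16×10⁻⁹ A = 2.16 nA

2.16 nA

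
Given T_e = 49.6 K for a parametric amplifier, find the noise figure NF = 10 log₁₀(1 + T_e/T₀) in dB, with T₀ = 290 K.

F = 1 + T_e/T₀ = 1 + 49.6/290 = 1.17103
NF = 10 log₁₀(1.17103) = 0.686 dB

0.686 dB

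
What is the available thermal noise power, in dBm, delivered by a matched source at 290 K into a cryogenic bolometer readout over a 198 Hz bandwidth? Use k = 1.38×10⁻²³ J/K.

P_n = kTB = 1.38×10⁻²³ × 290 × 1.98×10² = 7.92×10⁻¹⁹ W
In dBm: 10 log₁₀(7.92×10⁻¹⁹ / 10⁻³) = −151.0 dBm

−151.0 dBm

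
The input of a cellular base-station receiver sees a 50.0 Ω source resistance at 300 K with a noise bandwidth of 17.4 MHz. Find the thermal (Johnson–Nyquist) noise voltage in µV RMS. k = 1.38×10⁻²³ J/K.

3.80 µV

V_n = √(4kTRB)
4kTRB = 4 × 1.38×10⁻²³ × 300 × 5.00×10¹ × 1.74×10⁷ = 1.44×10⁻¹¹ V²
V_n = √(1.44×10⁻¹¹) = 3.80×10⁻⁶ V = 3.80 µV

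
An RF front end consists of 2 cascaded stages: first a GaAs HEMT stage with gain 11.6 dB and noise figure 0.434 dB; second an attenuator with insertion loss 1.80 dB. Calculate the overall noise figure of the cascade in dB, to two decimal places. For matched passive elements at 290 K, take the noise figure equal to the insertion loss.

Convert to linear (a loss of L dB is a gain of −L dB): F_i = 10^(NF_i/10), G_i = 10^(G_i,dB/10)
  Stage 1: F_1 = 10^(0.434/10) = 1.105, G_1 = 10^(11.6/10) = 14.45
  Stage 2: F_2 = 10^(1.80/10) = 1.514, G_2 = 10^(−1.80/10) = 0.6607
Friis cascade:
  F = 1.105 + (1.514 − 1)/14.45 = 1.141
NF = 10 log₁₀(1.141) = 0.57 dB

0.57 dB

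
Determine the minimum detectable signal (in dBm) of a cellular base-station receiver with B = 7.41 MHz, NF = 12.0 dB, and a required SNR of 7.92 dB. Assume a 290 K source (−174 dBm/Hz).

Sensitivity = −174 + 10 log₁₀(B) + NF + SNR_min
= −174 + 68.7 + 12.0 + 7.92
= −85.38 dBm → −85.4 dBm

−85.4 dBm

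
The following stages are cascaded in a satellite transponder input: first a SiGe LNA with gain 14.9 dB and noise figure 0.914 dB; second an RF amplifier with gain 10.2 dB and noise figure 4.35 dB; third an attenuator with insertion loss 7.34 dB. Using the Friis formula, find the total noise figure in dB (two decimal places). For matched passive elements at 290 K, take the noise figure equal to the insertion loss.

1.15 dB

Convert to linear (a loss of L dB is a gain of −L dB): F_i = 10^(NF_i/10), G_i = 10^(G_i,dB/10)
  Stage 1: F_1 = 10^(0.914/10) = 1.234, G_1 = 10^(14.9/10) = 30.90
  Stage 2: F_2 = 10^(4.35/10) = 2.723, G_2 = 10^(10.2/10) = 10.47
  Stage 3: F_3 = 10^(7.34/10) = 5.420, G_3 = 10^(−7.34/10) = 0.1845
Friis cascade:
  F = 1.234 + (2.723 − 1)/30.90 + (5.420 − 1)/323.6 = 1.304
NF = 10 log₁₀(1.304) = 1.15 dB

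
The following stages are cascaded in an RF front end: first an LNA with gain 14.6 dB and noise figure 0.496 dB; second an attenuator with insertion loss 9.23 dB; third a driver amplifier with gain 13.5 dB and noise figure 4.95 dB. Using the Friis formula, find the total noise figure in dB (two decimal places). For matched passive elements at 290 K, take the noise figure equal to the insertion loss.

Convert to linear (a loss of L dB is a gain of −L dB): F_i = 10^(NF_i/10), G_i = 10^(G_i,dB/10)
  Stage 1: F_1 = 10^(0.496/10) = 1.121, G_1 = 10^(14.6/10) = 28.84
  Stage 2: F_2 = 10^(9.23/10) = 8.375, G_2 = 10^(−9.23/10) = 0.1194
  Stage 3: F_3 = 10^(4.95/10) = 3.126, G_3 = 10^(13.5/10) = 22.39
Friis cascade:
  F = 1.121 + (8.375 − 1)/28.84 + (3.126 − 1)/3.443 = 1.994
NF = 10 log₁₀(1.994) = 3.00 dB

3.00 dB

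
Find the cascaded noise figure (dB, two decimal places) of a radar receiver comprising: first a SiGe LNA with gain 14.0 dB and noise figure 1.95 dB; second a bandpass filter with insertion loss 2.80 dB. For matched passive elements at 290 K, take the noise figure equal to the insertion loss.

2.05 dB

Convert to linear (a loss of L dB is a gain of −L dB): F_i = 10^(NF_i/10), G_i = 10^(G_i,dB/10)
  Stage 1: F_1 = 10^(1.95/10) = 1.567, G_1 = 10^(14.0/10) = 25.12
  Stage 2: F_2 = 10^(2.80/10) = 1.905, G_2 = 10^(−2.80/10) = 0.5248
Friis cascade:
  F = 1.567 + (1.905 − 1)/25.12 = 1.603
NF = 10 log₁₀(1.603) = 2.05 dB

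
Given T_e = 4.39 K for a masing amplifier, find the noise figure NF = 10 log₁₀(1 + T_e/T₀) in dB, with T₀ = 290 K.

F = 1 + T_e/T₀ = 1 + 4.39/290 = 1.01514
NF = 10 log₁₀(1.01514) = 0.065 dB

0.065 dB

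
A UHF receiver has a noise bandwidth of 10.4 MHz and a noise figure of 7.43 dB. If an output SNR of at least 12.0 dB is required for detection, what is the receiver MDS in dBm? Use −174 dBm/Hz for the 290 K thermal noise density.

Sensitivity = −174 + 10 log₁₀(B) + NF + SNR_min
= −174 + 70.17 + 7.43 + 12.0
= −84.40 dBm → −84.4 dBm

−84.4 dBm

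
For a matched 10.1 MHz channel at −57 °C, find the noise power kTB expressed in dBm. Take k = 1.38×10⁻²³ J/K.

−105.2 dBm

T = −57 °C + 273.15 = 216.15 K
P_n = kTB = 1.38×10⁻²³ × 216.15 × 1.01×10⁷ = 3.01×10⁻¹⁴ W
In dBm: 10 log₁₀(3.01×10⁻¹⁴ / 10⁻³) = −105.2 dBm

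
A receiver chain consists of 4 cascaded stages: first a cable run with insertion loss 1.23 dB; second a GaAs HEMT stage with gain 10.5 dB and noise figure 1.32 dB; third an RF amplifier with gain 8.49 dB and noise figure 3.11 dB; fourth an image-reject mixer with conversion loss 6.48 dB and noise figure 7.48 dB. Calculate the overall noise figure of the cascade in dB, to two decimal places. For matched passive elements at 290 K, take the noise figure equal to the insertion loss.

Convert to linear (a loss of L dB is a gain of −L dB): F_i = 10^(NF_i/10), G_i = 10^(G_i,dB/10)
  Stage 1: F_1 = 10^(1.23/10) = 1.327, G_1 = 10^(−1.23/10) = 0.7534
  Stage 2: F_2 = 10^(1.32/10) = 1.355, G_2 = 10^(10.5/10) = 11.22
  Stage 3: F_3 = 10^(3.11/10) = 2.046, G_3 = 10^(8.49/10) = 7.063
  Stage 4: F_4 = 10^(7.48/10) = 5.598, G_4 = 10^(−6.48/10) = 0.2249
Friis cascade:
  F = 1.327 + (1.355 − 1)/0.7534 + (2.046 − 1)/8.453 + (5.598 − 1)/59.70 = 2.000
NF = 10 log₁₀(2.000) = 3.01 dB

3.01 dB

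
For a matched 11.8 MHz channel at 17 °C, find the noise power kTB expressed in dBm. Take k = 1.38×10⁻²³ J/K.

T = 17 °C + 273.15 = 290.15 K
P_n = kTB = 1.38×10⁻²³ × 290.15 × 1.18×10⁷ = 4.72×10⁻¹⁴ W
In dBm: 10 log₁₀(4.72×10⁻¹⁴ / 10⁻³) = −103.3 dBm

−103.3 dBm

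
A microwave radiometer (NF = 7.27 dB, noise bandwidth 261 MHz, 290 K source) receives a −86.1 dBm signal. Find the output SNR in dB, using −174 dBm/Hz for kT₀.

−3.5 dB

Noise floor: N = −174 + 10 log₁₀(B) + NF
10 log₁₀(2.61×10⁸) = 84.17 dB
N = −174 + 84.17 + 7.27 = −82.56 dBm
SNR = P_sig − N = −86.1 − (−82.56) = −3.54 dB → −3.5 dB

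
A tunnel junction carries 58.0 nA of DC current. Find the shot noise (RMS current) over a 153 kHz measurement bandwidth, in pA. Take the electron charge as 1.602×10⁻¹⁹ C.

I_n = √(2qI·B)
2qI·B = 2 × 1.602×10⁻¹⁹ × 5.80×10⁻⁸ × 1.53×10⁵ = 2.84×10⁻²¹ A²
I_n = √(2.84×10⁻²¹) = 5.33×10⁻¹¹ A = 53.3 pA

53.3 pA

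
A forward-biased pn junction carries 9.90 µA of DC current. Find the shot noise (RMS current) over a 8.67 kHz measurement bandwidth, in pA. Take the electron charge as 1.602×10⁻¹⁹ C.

166 pA

I_n = √(2qI·B)
2qI·B = 2 × 1.602×10⁻¹⁹ × 9.90×10⁻⁶ × 8.67×10³ = 2.75×10⁻²⁰ A²
I_n = √(2.75×10⁻²⁰) = 1.66×10⁻¹⁰ A = 166 pA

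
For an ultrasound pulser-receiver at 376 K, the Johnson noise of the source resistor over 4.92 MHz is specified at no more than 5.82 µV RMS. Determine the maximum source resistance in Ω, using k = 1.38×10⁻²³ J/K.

332 Ω

Johnson–Nyquist: V_n = √(4kTRB) ⇒ R = V_n² / (4kTB)
4kTB = 4 × 1.38×10⁻²³ × 376 × 4.92×10⁶ = 1.02×10⁻¹³
R = (5.82×10⁻⁶)² / 1.02×10⁻¹³ = 3.32×10² Ω = 332 Ω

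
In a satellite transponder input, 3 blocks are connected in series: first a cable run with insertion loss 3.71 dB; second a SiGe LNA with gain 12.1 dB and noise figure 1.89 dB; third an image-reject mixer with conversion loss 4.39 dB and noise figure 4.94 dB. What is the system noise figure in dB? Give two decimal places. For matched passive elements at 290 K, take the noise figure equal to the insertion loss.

Convert to linear (a loss of L dB is a gain of −L dB): F_i = 10^(NF_i/10), G_i = 10^(G_i,dB/10)
  Stage 1: F_1 = 10^(3.71/10) = 2.350, G_1 = 10^(−3.71/10) = 0.4256
  Stage 2: F_2 = 10^(1.89/10) = 1.545, G_2 = 10^(12.1/10) = 16.22
  Stage 3: F_3 = 10^(4.94/10) = 3.119, G_3 = 10^(−4.39/10) = 0.3639
Friis cascade:
  F = 2.350 + (1.545 − 1)/0.4256 + (3.119 − 1)/6.902 = 3.938
NF = 10 log₁₀(3.938) = 5.95 dB

5.95 dB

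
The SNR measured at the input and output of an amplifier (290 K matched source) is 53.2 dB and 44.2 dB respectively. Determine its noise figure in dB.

NF (dB) = SNR_in(dB) − SNR_out(dB) when the source is at T₀
NF = 53.2 − 44.2 = 9.0 dB

9.0 dB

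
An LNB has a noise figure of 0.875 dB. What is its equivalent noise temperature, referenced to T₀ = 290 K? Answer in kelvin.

F = 10^(0.875/10) = 1.22321
T_e = (F − 1)·T₀ = (1.22321 − 1) × 290 = 64.7 K

64.7 K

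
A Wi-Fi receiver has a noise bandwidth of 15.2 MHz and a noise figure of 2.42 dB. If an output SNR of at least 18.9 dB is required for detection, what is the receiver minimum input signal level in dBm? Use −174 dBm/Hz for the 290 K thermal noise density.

Sensitivity = −174 + 10 log₁₀(B) + NF + SNR_min
= −174 + 71.82 + 2.42 + 18.9
= −80.86 dBm → −80.9 dBm

−80.9 dBm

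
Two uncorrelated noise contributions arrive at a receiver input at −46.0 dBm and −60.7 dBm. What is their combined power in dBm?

−45.9 dBm

Convert to linear, add, convert back:
P₁ = 2.51×10⁻⁸ W, P₂ = 8.51×10⁻¹⁰ W
P_tot = 2.60×10⁻⁸ W → 10 log₁₀(P_tot / 10⁻³) = −45.9 dBm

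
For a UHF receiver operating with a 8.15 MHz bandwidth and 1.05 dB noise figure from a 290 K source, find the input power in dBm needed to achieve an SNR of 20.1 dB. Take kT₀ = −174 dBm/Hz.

Sensitivity = −174 + 10 log₁₀(B) + NF + SNR_min
= −174 + 69.11 + 1.05 + 20.1
= −83.74 dBm → −83.7 dBm

−83.7 dBm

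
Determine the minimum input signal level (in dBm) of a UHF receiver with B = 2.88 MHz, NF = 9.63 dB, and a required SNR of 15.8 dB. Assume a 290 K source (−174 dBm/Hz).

−84.0 dBm

Sensitivity = −174 + 10 log₁₀(B) + NF + SNR_min
= −174 + 64.59 + 9.63 + 15.8
= −83.98 dBm → −84.0 dBm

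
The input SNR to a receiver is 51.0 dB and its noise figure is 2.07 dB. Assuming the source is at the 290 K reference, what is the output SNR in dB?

48.93 dB

By definition F = SNR_in/SNR_out, so in dB: SNR_out = SNR_in − NF
SNR_out = 51.0 − 2.07 = 48.93 dB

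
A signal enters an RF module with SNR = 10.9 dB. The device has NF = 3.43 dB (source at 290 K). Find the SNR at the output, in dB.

7.47 dB

By definition F = SNR_in/SNR_out, so in dB: SNR_out = SNR_in − NF
SNR_out = 10.9 − 3.43 = 7.47 dB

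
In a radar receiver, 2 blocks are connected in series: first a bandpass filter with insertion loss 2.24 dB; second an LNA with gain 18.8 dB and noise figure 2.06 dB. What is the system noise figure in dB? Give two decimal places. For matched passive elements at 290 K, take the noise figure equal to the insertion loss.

4.30 dB

Convert to linear (a loss of L dB is a gain of −L dB): F_i = 10^(NF_i/10), G_i = 10^(G_i,dB/10)
  Stage 1: F_1 = 10^(2.24/10) = 1.675, G_1 = 10^(−2.24/10) = 0.5970
  Stage 2: F_2 = 10^(2.06/10) = 1.607, G_2 = 10^(18.8/10) = 75.86
Friis cascade:
  F = 1.675 + (1.607 − 1)/0.5970 = 2.692
NF = 10 log₁₀(2.692) = 4.30 dB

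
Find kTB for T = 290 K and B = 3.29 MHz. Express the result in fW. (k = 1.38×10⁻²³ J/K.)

13.2 fW

P_n = kTB = 1.38×10⁻²³ × 290 × 3.29×10⁶ = 1.32×10⁻¹⁴ W = 13.2 fW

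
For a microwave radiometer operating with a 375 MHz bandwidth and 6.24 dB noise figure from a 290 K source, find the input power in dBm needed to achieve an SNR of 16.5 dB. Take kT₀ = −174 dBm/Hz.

−65.5 dBm

Sensitivity = −174 + 10 log₁₀(B) + NF + SNR_min
= −174 + 85.74 + 6.24 + 16.5
= −65.52 dBm → −65.5 dBm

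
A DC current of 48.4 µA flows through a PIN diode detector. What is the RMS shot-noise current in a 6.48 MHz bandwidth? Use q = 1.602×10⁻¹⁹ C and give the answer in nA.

I_n = √(2qI·B)
2qI·B = 2 × 1.602×10⁻¹⁹ × 4.84×10⁻⁵ × 6.48×10⁶ = 1.00×10⁻¹⁶ A²
I_n = √(1.00×10⁻¹⁶) = 1.00×10⁻⁸ A = 10.0 nA

10.0 nA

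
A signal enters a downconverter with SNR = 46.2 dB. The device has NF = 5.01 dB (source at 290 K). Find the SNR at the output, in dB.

41.19 dB

By definition F = SNR_in/SNR_out, so in dB: SNR_out = SNR_in − NF
SNR_out = 46.2 − 5.01 = 41.19 dB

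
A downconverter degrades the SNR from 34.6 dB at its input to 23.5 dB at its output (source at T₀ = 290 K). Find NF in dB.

11.1 dB

NF (dB) = SNR_in(dB) − SNR_out(dB) when the source is at T₀
NF = 34.6 − 23.5 = 11.1 dB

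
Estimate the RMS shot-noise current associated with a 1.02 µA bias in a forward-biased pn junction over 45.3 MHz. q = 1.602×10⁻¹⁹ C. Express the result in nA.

I_n = √(2qI·B)
2qI·B = 2 × 1.602×10⁻¹⁹ × 1.02×10⁻⁶ × 4.53×10⁷ = 1.48×10⁻¹⁷ A²
I_n = √(1.48×10⁻¹⁷) = 3.85×10⁻⁹ A = 3.85 nA

3.85 nA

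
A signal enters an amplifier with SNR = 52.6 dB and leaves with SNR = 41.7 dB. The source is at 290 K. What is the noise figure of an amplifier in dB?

10.9 dB

NF (dB) = SNR_in(dB) − SNR_out(dB) when the source is at T₀
NF = 52.6 − 41.7 = 10.9 dB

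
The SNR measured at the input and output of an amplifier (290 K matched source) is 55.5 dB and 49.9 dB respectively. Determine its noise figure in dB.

NF (dB) = SNR_in(dB) − SNR_out(dB) when the source is at T₀
NF = 55.5 − 49.9 = 5.6 dB

5.6 dB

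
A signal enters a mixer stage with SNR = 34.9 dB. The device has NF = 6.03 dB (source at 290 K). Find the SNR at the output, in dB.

By definition F = SNR_in/SNR_out, so in dB: SNR_out = SNR_in − NF
SNR_out = 34.9 − 6.03 = 28.87 dB

28.87 dB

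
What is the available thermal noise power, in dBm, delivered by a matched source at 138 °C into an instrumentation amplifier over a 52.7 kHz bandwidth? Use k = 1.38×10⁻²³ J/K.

T = 138 °C + 273.15 = 411.15 K
P_n = kTB = 1.38×10⁻²³ × 411.15 × 5.27×10⁴ = 2.99×10⁻¹⁶ W
In dBm: 10 log₁₀(2.99×10⁻¹⁶ / 10⁻³) = −125.2 dBm

−125.2 dBm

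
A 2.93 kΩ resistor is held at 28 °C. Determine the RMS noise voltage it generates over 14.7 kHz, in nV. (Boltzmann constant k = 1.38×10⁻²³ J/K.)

T = 28 °C + 273.15 = 301.15 K
V_n = √(4kTRB)
4kTRB = 4 × 1.38×10⁻²³ × 301.15 × 2.93×10³ × 1.47×10⁴ = 7.16×10⁻¹³ V²
V_n = √(7.16×10⁻¹³) = 8.46×10⁻⁷ V = 846 nV

846 nV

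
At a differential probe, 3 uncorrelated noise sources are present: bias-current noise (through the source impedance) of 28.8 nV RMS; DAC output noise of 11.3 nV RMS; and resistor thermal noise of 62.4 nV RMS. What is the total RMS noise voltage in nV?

Uncorrelated sources add in power (mean-square): V_tot = √(ΣV_i²)
V_tot = √[(2.88×10⁻⁸)² + (1.13×10⁻⁸)² + (6.24×10⁻⁸)²] = 6.96×10⁻⁸ V = 69.6 nV

69.6 nV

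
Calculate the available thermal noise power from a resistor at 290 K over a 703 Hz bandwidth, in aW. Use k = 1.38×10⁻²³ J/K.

2.81 aW

P_n = kTB = 1.38×10⁻²³ × 290 × 7.03×10² = 2.81×10⁻¹⁸ W = 2.81 aW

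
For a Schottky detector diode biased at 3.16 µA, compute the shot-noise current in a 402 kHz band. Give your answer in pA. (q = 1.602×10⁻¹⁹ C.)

I_n = √(2qI·B)
2qI·B = 2 × 1.602×10⁻¹⁹ × 3.16×10⁻⁶ × 4.02×10⁵ = 4.07×10⁻¹⁹ A²
I_n = √(4.07×10⁻¹⁹) = 6.38×10⁻¹⁰ A = 638 pA

638 pA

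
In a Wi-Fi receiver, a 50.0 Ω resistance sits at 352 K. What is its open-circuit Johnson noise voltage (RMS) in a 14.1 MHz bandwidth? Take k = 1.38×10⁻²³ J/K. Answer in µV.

3.70 µV

V_n = √(4kTRB)
4kTRB = 4 × 1.38×10⁻²³ × 352 × 5.00×10¹ × 1.41×10⁷ = 1.37×10⁻¹¹ V²
V_n = √(1.37×10⁻¹¹) = 3.70×10⁻⁶ V = 3.70 µV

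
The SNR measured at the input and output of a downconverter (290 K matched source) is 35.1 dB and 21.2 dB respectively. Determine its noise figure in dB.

NF (dB) = SNR_in(dB) − SNR_out(dB) when the source is at T₀
NF = 35.1 − 21.2 = 13.9 dB

13.9 dB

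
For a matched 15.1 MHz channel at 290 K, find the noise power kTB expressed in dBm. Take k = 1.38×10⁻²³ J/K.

−102.2 dBm

P_n = kTB = 1.38×10⁻²³ × 290 × 1.51×10⁷ = 6.04×10⁻¹⁴ W
In dBm: 10 log₁₀(6.04×10⁻¹⁴ / 10⁻³) = −102.2 dBm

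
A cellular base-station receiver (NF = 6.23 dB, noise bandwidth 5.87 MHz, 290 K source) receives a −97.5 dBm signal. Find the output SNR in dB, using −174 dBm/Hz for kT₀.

Noise floor: N = −174 + 10 log₁₀(B) + NF
10 log₁₀(5.87×10⁶) = 67.69 dB
N = −174 + 67.69 + 6.23 = −100.08 dBm
SNR = P_sig − N = −97.5 − (−100.08) = 2.58 dB → 2.6 dB

2.6 dB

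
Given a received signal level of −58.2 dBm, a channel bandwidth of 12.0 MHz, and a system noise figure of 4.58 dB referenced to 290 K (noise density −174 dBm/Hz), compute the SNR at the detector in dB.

Noise floor: N = −174 + 10 log₁₀(B) + NF
10 log₁₀(1.20×10⁷) = 70.79 dB
N = −174 + 70.79 + 4.58 = −98.63 dBm
SNR = P_sig − N = −58.2 − (−98.63) = 40.43 dB → 40.4 dB

40.4 dB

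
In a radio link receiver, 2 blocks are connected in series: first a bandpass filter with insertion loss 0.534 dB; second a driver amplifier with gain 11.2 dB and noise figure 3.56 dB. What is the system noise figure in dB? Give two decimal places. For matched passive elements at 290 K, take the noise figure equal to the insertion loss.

4.09 dB

Convert to linear (a loss of L dB is a gain of −L dB): F_i = 10^(NF_i/10), G_i = 10^(G_i,dB/10)
  Stage 1: F_1 = 10^(0.534/10) = 1.131, G_1 = 10^(−0.534/10) = 0.8843
  Stage 2: F_2 = 10^(3.56/10) = 2.270, G_2 = 10^(11.2/10) = 13.18
Friis cascade:
  F = 1.131 + (2.270 − 1)/0.8843 = 2.567
NF = 10 log₁₀(2.567) = 4.09 dB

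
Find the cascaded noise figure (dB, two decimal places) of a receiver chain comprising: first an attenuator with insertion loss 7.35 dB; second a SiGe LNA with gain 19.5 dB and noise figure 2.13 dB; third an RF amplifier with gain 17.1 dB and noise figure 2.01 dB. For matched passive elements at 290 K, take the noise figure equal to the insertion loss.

9.50 dB

Convert to linear (a loss of L dB is a gain of −L dB): F_i = 10^(NF_i/10), G_i = 10^(G_i,dB/10)
  Stage 1: F_1 = 10^(7.35/10) = 5.433, G_1 = 10^(−7.35/10) = 0.1841
  Stage 2: F_2 = 10^(2.13/10) = 1.633, G_2 = 10^(19.5/10) = 89.13
  Stage 3: F_3 = 10^(2.01/10) = 1.589, G_3 = 10^(17.1/10) = 51.29
Friis cascade:
  F = 5.433 + (1.633 − 1)/0.1841 + (1.589 − 1)/16.41 = 8.907
NF = 10 log₁₀(8.907) = 9.50 dB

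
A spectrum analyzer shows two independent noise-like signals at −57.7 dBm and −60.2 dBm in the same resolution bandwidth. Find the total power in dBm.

Convert to linear, add, convert back:
P₁ = 1.70×10⁻⁹ W, P₂ = 9.55×10⁻¹⁰ W
P_tot = 2.65×10⁻⁹ W → 10 log₁₀(P_tot / 10⁻³) = −55.8 dBm

−55.8 dBm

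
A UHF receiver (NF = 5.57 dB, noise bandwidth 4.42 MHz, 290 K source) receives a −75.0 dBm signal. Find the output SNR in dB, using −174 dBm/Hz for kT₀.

Noise floor: N = −174 + 10 log₁₀(B) + NF
10 log₁₀(4.42×10⁶) = 66.45 dB
N = −174 + 66.45 + 5.57 = −101.98 dBm
SNR = P_sig − N = −75.0 − (−101.98) = 26.98 dB → 27.0 dB

27.0 dB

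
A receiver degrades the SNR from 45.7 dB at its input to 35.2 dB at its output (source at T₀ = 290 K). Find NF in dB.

10.5 dB

NF (dB) = SNR_in(dB) − SNR_out(dB) when the source is at T₀
NF = 45.7 − 35.2 = 10.5 dB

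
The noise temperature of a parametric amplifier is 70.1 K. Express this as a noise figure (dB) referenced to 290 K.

F = 1 + T_e/T₀ = 1 + 70.1/290 = 1.24172
NF = 10 log₁₀(1.24172) = 0.940 dB

0.940 dB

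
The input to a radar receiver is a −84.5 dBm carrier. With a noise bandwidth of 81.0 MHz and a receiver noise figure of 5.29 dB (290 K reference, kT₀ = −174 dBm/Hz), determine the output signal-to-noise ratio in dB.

Noise floor: N = −174 + 10 log₁₀(B) + NF
10 log₁₀(8.10×10⁷) = 79.08 dB
N = −174 + 79.08 + 5.29 = −89.63 dBm
SNR = P_sig − N = −84.5 − (−89.63) = 5.13 dB → 5.1 dB

5.1 dB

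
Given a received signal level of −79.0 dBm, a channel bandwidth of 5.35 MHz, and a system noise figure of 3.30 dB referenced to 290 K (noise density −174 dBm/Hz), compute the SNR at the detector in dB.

Noise floor: N = −174 + 10 log₁₀(B) + NF
10 log₁₀(5.35×10⁶) = 67.28 dB
N = −174 + 67.28 + 3.30 = −103.42 dBm
SNR = P_sig − N = −79.0 − (−103.42) = 24.42 dB → 24.4 dB

24.4 dB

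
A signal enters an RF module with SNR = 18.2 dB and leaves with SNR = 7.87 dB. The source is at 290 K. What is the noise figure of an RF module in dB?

10.33 dB

NF (dB) = SNR_in(dB) − SNR_out(dB) when the source is at T₀
NF = 18.2 − 7.87 = 10.33 dB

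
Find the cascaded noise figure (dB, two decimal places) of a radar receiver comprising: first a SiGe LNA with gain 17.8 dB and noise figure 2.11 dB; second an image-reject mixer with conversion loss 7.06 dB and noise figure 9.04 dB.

2.41 dB

Convert to linear (a loss of L dB is a gain of −L dB): F_i = 10^(NF_i/10), G_i = 10^(G_i,dB/10)
  Stage 1: F_1 = 10^(2.11/10) = 1.626, G_1 = 10^(17.8/10) = 60.26
  Stage 2: F_2 = 10^(9.04/10) = 8.017, G_2 = 10^(−7.06/10) = 0.1968
Friis cascade:
  F = 1.626 + (8.017 − 1)/60.26 = 1.742
NF = 10 log₁₀(1.742) = 2.41 dB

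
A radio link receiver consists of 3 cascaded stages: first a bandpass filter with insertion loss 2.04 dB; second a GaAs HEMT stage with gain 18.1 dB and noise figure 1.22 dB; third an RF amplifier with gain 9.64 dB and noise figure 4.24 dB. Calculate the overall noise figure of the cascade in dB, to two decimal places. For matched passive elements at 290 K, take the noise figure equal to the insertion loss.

3.34 dB

Convert to linear (a loss of L dB is a gain of −L dB): F_i = 10^(NF_i/10), G_i = 10^(G_i,dB/10)
  Stage 1: F_1 = 10^(2.04/10) = 1.600, G_1 = 10^(−2.04/10) = 0.6252
  Stage 2: F_2 = 10^(1.22/10) = 1.324, G_2 = 10^(18.1/10) = 64.57
  Stage 3: F_3 = 10^(4.24/10) = 2.655, G_3 = 10^(9.64/10) = 9.204
Friis cascade:
  F = 1.600 + (1.324 − 1)/0.6252 + (2.655 − 1)/40.36 = 2.159
NF = 10 log₁₀(2.159) = 3.34 dB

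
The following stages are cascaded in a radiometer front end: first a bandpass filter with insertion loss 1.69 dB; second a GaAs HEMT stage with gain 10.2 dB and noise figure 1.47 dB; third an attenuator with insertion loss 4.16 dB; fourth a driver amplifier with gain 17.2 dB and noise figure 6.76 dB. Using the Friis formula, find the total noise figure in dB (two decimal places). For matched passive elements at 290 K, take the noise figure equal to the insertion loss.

5.65 dB

Convert to linear (a loss of L dB is a gain of −L dB): F_i = 10^(NF_i/10), G_i = 10^(G_i,dB/10)
  Stage 1: F_1 = 10^(1.69/10) = 1.476, G_1 = 10^(−1.69/10) = 0.6776
  Stage 2: F_2 = 10^(1.47/10) = 1.403, G_2 = 10^(10.2/10) = 10.47
  Stage 3: F_3 = 10^(4.16/10) = 2.606, G_3 = 10^(−4.16/10) = 0.3837
  Stage 4: F_4 = 10^(6.76/10) = 4.742, G_4 = 10^(17.2/10) = 52.48
Friis cascade:
  F = 1.476 + (1.403 − 1)/0.6776 + (2.606 − 1)/7.096 + (4.742 − 1)/2.723 = 3.671
NF = 10 log₁₀(3.671) = 5.65 dB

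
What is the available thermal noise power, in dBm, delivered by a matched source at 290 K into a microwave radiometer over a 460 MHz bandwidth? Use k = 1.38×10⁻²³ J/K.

−87.3 dBm

P_n = kTB = 1.38×10⁻²³ × 290 × 4.60×10⁸ = 1.84×10⁻¹² W
In dBm: 10 log₁₀(1.84×10⁻¹² / 10⁻³) = −87.3 dBm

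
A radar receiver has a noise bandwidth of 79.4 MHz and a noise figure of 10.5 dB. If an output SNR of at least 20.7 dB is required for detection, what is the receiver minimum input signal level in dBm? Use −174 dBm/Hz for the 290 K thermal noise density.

−63.8 dBm

Sensitivity = −174 + 10 log₁₀(B) + NF + SNR_min
= −174 + 79 + 10.5 + 20.7
= −63.8 dBm → −63.8 dBm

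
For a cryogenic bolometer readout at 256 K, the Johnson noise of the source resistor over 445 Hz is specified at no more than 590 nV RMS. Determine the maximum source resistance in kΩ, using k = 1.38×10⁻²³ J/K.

55.4 kΩ

Johnson–Nyquist: V_n = √(4kTRB) ⇒ R = V_n² / (4kTB)
4kTB = 4 × 1.38×10⁻²³ × 256 × 4.45×10² = 6.29×10⁻¹⁸
R = (5.90×10⁻⁷)² / 6.29×10⁻¹⁸ = 5.54×10⁴ Ω = 55.4 kΩ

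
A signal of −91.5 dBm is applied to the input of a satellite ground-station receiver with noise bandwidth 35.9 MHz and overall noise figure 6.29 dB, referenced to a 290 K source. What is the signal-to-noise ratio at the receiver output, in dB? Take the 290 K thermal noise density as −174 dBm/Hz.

0.7 dB

Noise floor: N = −174 + 10 log₁₀(B) + NF
10 log₁₀(3.59×10⁷) = 75.55 dB
N = −174 + 75.55 + 6.29 = −92.16 dBm
SNR = P_sig − N = −91.5 − (−92.16) = 0.66 dB → 0.7 dB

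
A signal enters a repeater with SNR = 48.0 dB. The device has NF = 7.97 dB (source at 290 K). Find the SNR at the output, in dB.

40.03 dB

By definition F = SNR_in/SNR_out, so in dB: SNR_out = SNR_in − NF
SNR_out = 48.0 − 7.97 = 40.03 dB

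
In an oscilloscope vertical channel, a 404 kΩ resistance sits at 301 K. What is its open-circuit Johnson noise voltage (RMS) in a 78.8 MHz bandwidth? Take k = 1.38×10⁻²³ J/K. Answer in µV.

727 µV

V_n = √(4kTRB)
4kTRB = 4 × 1.38×10⁻²³ × 301 × 4.04×10⁵ × 7.88×10⁷ = 5.29×10⁻⁷ V²
V_n = √(5.29×10⁻⁷) = 7.27×10⁻⁴ V = 727 µV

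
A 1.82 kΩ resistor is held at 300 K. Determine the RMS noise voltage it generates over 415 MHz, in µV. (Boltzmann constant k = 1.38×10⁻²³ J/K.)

112 µV

V_n = √(4kTRB)
4kTRB = 4 × 1.38×10⁻²³ × 300 × 1.82×10³ × 4.15×10⁸ = 1.25×10⁻⁸ V²
V_n = √(1.25×10⁻⁸) = 1.12×10⁻⁴ V = 112 µV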